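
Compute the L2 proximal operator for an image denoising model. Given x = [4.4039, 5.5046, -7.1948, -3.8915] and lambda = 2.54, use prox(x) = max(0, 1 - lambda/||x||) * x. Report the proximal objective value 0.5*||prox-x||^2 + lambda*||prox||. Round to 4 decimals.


Step 1: Compute ||x||.
||x|| = 10.7983
Step 2: Compute scaling factor.
scale = max(0, 1 - 2.54/10.7983) = 0.7648
Step 3: prox(x) = [3.368, 4.2098, -5.5024, -2.9761]
||prox(x)|| = 8.2583
Step 4: Proximal objective.
0.5*||prox-x||^2 = 3.2258
lambda*||prox|| = 20.9761
Total = 24.202


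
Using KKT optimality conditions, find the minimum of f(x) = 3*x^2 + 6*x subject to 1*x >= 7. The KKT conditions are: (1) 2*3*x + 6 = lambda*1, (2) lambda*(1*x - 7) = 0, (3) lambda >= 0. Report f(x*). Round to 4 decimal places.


Step 1: Try lambda = 0 (constraint inactive).
x_unc = -6/(2*3) = -1.0
Check: 1*-1.0 = -1.0 < 7 -- violated!
Step 2: Constraint must be active: 1*x = 7
x* = 7/1 = 7.0
lambda = (2*3*7.0 + 6)/1 = 48.0
Step 3: Compute optimal value.
f(x*) = 3*7.0^2 + 6*7.0 = 189.0


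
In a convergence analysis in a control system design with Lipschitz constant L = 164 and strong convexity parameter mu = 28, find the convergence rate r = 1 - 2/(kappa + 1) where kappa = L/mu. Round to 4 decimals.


Step 1: Compute the condition number.
kappa = L/mu = 164/28 = 5.8571
Step 2: Compute the convergence rate.
r = 1 - 2/(kappa + 1) = 1 - 2*mu/(L + mu) = (L - mu)/(L + mu) = 136/192 = 0.7083


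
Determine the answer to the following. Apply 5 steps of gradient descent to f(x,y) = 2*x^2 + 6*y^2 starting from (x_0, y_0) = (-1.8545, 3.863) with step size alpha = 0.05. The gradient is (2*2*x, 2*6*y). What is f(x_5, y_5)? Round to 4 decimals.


Gradient descent on f(x,y) = 2*x^2 + 6*y^2.
Starting point: (-1.8545, 3.863), alpha = 0.05
Step 1: grad_x = 2*2*-1.8545 = -7.418, grad_y = 2*6*3.863 = 46.356
  x_1 = -1.8545 - 0.05*-7.418 = -1.4836
  y_1 = 3.863 - 0.05*46.356 = 1.5452
Step 2: grad_x = 2*2*-1.4836 = -5.9344, grad_y = 2*6*1.5452 = 18.5424
  x_2 = -1.4836 - 0.05*-5.9344 = -1.1869
  y_2 = 1.5452 - 0.05*18.5424 = 0.6181
Step 3: grad_x = 2*2*-1.1869 = -4.7475, grad_y = 2*6*0.6181 = 7.417
  x_3 = -1.1869 - 0.05*-4.7475 = -0.9495
  y_3 = 0.6181 - 0.05*7.417 = 0.2472
Step 4: grad_x = 2*2*-0.9495 = -3.798, grad_y = 2*6*0.2472 = 2.9668
  x_4 = -0.9495 - 0.05*-3.798 = -0.7596
  y_4 = 0.2472 - 0.05*2.9668 = 0.0989
Step 5: grad_x = 2*2*-0.7596 = -3.0384, grad_y = 2*6*0.0989 = 1.1867
  x_5 = -0.7596 - 0.05*-3.0384 = -0.6077
  y_5 = 0.0989 - 0.05*1.1867 = 0.0396
f(-0.6077, 0.0396) = 2*(-0.6077)^2 + 6*0.0396^2 = 0.7479


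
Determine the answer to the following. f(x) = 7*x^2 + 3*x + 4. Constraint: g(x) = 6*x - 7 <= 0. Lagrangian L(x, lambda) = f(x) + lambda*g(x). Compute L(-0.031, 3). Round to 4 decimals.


Step 1: Evaluate f(x).
f(-0.031) = 7*(-0.031)^2 + 3*(-0.031) + 4 = 3.9137
Step 2: Evaluate g(x).
g(-0.031) = 6*-0.031 - 7 = -7.186
Step 3: Compute Lagrangian.
L = 3.9137 + 3*-7.186 = -17.6443


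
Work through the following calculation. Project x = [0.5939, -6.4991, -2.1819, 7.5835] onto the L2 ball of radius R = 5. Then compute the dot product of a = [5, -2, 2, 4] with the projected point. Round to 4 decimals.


Step 1: Compute ||x|| (intermediates to 6 decimals).
||x|| = sqrt(0.5939^2 + (-6.4991)^2 + (-2.1819)^2 + 7.5835^2) = 10.240175
Step 2: Project.
Since ||x|| > R, scale = R/||x|| = 5/10.240175 = 0.488273, proj(x) = scale * x
proj(x) = [0.289985, -3.173335, -1.065363, 3.702818]
Step 3: Dot product.
a^T * proj(x) = 5*0.289985 - 2*(-3.173335) + 2*(-1.065363) + 4*3.702818 = 20.4771


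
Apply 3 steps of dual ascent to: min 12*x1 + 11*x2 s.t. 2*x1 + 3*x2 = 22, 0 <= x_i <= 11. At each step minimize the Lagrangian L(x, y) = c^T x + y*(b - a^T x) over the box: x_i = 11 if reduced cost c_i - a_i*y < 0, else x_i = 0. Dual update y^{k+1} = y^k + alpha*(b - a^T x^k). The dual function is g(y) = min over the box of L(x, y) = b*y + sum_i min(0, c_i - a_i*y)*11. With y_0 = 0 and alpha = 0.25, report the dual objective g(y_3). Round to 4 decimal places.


Dual ascent for LP: min 12*x1 + 11*x2, 2*x1 + 3*x2 = 22, 0 <= x_i <= 11
Step 1: y^k = 0.0, reduced costs: (12.0, 11.0)
  x^k = (0.0, 0.0), subgradient = b - a^T x = 22.0
  y^{k+1} = 0.0 + 0.25*22.0 = 5.5
Step 2: y^k = 5.5, reduced costs: (1.0, -5.5)
  x^k = (0.0, 11.0), subgradient = b - a^T x = -11.0
  y^{k+1} = 5.5 + 0.25*-11.0 = 2.75
Step 3: y^k = 2.75, reduced costs: (6.5, 2.75)
  x^k = (0.0, 0.0), subgradient = b - a^T x = 22.0
  y^{k+1} = 2.75 + 0.25*22.0 = 8.25
Dual objective at y_3 = 8.25: reduced costs (-4.5, -13.75), box minimizer x = (11.0, 11.0)
g(y_3) = b*y + (c1 - a1*y)*x1 + (c2 - a2*y)*x2 = 22*8.25 + (-4.5)*11.0 + (-13.75)*11.0 = 181.5 - 49.5 - 151.25 = -19.25


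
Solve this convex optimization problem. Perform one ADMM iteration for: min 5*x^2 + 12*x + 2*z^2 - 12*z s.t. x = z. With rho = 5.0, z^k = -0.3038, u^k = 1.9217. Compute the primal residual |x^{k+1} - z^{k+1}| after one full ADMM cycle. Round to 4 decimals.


ADMM iteration with rho = 5.0, z^k = -0.3038, u^k = 1.9217
Step 1: x-update.
Minimize 5*x^2 + 12*x + (5.0/2)*(x + 0.3038 + 1.9217)^2
FOC: (2*5 + 5.0)*x = -12 + 5.0*(-0.3038 - 1.9217)
x^{k+1} = -1.5418
Step 2: z-update.
Minimize 2*z^2 - 12*z + (5.0/2)*(-1.5418 - z + 1.9217)^2
FOC: (2*2 + 5.0)*z = 12 + 5.0*(-1.5418 + 1.9217)
z^{k+1} = 1.5444
Step 3: u-update.
u^{k+1} = 1.9217 - 1.5418 - 1.5444 = -1.1645
Step 4: Primal residual = |-1.5418 - 1.5444| = 3.0862


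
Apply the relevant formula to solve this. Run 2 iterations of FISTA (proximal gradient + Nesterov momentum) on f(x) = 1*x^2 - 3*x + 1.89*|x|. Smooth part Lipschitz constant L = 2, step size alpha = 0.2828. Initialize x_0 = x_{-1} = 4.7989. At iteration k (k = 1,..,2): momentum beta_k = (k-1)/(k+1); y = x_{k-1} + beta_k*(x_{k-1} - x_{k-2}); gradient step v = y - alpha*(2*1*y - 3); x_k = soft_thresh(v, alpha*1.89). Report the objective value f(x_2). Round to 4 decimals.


FISTA on f(x) = 1*x^2 - 3*x + 1.89*|x|
L = 2, alpha = 0.2828
Iteration 1: beta = 0.0, y = 4.7989 + 0.0*(4.7989 - 4.7989) = 4.7989
  grad(y) = 6.5978, v = y - alpha*grad = 2.933
  prox(v) = soft_thresh(2.933, 0.5345) = 2.3986
Iteration 2: beta = 0.3333, y = 2.3986 + 0.3333*(2.3986 - 4.7989) = 1.5984
  grad(y) = 0.1969, v = y - alpha*grad = 1.5428
  prox(v) = soft_thresh(1.5428, 0.5345) = 1.0083
f(x_2) = 1*1.0083^2 - 3*1.0083 + 1.89*|1.0083| = -0.1026


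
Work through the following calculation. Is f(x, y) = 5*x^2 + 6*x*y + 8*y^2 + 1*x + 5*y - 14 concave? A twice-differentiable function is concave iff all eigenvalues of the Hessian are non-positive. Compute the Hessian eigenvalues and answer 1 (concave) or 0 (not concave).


The Hessian of f(x,y) = 5*x^2 + 6*x*y + 8*y^2 + 1*x + 5*y - 14 is:
H = [[10, 6], [6, 16]]
Trace = 10 + 16 = 26
Determinant = 10*16 - (6)^2 = 124
Discriminant = (26)^2 - 4*124 = 180.0
Eigenvalues: lambda_1 = 6.2918, lambda_2 = 19.7082
The function is not concave.

0


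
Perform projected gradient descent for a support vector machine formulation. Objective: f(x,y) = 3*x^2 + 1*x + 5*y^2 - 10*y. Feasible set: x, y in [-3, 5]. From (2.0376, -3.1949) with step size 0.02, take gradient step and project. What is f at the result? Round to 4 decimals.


Step 1: Compute gradient at (2.0376, -3.1949).
grad_x = 2*3*2.0376 + 1 = 13.2256
grad_y = 2*5*-3.1949 - 10 = -41.949
Step 2: Gradient step.
x_raw = 2.0376 - 0.02*13.2256 = 1.7731
y_raw = -3.1949 - 0.02*-41.949 = -2.3559
Step 3: Project onto [-3, 5].
x_proj = clip(1.7731) = 1.7731
y_proj = clip(-2.3559) = -2.3559
Step 4: Evaluate f.
f(1.7731, -2.3559) = 62.5156


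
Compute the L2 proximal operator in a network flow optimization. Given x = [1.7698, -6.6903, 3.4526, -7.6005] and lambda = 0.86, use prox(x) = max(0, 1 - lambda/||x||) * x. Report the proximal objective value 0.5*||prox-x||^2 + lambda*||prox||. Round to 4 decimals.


Step 1: Compute ||x||.
||x|| = 10.8434
Step 2: Compute scaling factor.
scale = max(0, 1 - 0.86/10.8434) = 0.9207
Step 3: prox(x) = [1.6294, -6.1597, 3.1788, -6.9977]
||prox(x)|| = 9.9834
Step 4: Proximal objective.
0.5*||prox-x||^2 = 0.3698
lambda*||prox|| = 8.5857
Total = 8.9556


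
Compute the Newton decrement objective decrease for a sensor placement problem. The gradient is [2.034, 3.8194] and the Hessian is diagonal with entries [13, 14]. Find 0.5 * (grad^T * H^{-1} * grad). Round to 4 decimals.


Step 1: H is diagonal, so H^(-1) * g = [0.1565, 0.2728].
Step 2: g^T H^(-1) g = sum_i g_i^2 / H_ii
  = (2.034)^2/13 + (3.8194)^2/14
  = 0.3182 + 1.042 = 1.3602
Step 3: Objective decrease = 0.5 * g^T H^(-1) g = 0.6801


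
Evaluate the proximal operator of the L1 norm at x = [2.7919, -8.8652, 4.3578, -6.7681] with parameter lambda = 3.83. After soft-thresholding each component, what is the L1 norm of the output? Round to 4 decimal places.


Soft-thresholding with lambda = 3.83:
prox(2.7919) = sign(2.7919)*max(|2.7919| - 3.83, 0) = 0.0
prox(-8.8652) = sign(-8.8652)*max(|-8.8652| - 3.83, 0) = -5.0352
prox(4.3578) = sign(4.3578)*max(|4.3578| - 3.83, 0) = 0.5278
prox(-6.7681) = sign(-6.7681)*max(|-6.7681| - 3.83, 0) = -2.9381
prox(x) = [0.0, -5.0352, 0.5278, -2.9381]
||prox(x)||_1 = 0.0 + 5.0352 + 0.5278 + 2.9381 = 8.5011


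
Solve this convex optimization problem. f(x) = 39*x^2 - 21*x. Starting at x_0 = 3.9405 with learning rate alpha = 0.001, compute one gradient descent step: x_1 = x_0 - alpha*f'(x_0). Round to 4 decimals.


We compute the gradient at x_0 and apply the update.
f'(x) = 78*x - 21
f'(3.9405) = 78*3.9405 - 21 = 286.359
x_1 = 3.9405 - 0.001*286.359 = 3.6541


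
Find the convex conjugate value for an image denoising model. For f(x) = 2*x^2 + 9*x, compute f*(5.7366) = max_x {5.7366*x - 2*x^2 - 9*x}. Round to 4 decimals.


f*(y) = sup_x {y*x - a*x^2 - b*x} = sup_x {(y-b)*x - a*x^2}
FOC: (y - b) - 2a*x = 0 => x* = (y - b)/(2a)
x* = (5.7366 - 9)/(2*2) = -0.8159
f*(5.7366) = (y-b)^2/(4a) = (5.7366 - 9)^2/(4*2)
= 10.6498/8 = 1.3312


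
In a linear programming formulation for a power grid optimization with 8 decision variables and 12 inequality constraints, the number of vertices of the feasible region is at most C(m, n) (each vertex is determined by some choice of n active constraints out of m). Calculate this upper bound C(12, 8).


Each vertex corresponds to some choice of n active constraints out of m, so the number of vertices is at most C(m, n) = m! / (n!(m-n)!).
m = 12, n = 8
Numerator: 12 * 11 * 10 * 9 * 8 * 7 * 6 * 5
Denominator: 8! = 40320
C(12, 8) = 495


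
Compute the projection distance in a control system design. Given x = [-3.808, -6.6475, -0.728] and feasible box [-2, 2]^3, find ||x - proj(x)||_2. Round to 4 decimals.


Project each component onto [-2, 2].
clip(-3.808) = -2.0, clip(-6.6475) = -2.0, clip(-0.728) = -0.728
Projection = [-2.0, -2.0, -0.728]
Squared diffs: [3.2689, 21.5993, 0.0]
Distance = sqrt(24.8682) = 4.9868


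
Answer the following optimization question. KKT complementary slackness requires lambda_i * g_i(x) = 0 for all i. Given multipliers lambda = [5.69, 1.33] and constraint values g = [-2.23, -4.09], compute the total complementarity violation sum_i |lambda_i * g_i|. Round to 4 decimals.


KKT complementary slackness check:
lambda_1 * g_1 = 5.69 * -2.23 = -12.6887
lambda_2 * g_2 = 1.33 * -4.09 = -5.4397
Total violation = 12.6887 + 5.4397 = 18.1284


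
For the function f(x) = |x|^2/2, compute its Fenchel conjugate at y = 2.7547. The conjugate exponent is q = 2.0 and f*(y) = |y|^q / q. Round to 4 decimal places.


The conjugate exponent q satisfies 1/p + 1/q = 1.
p = 2, so q = 2/(2 - 1) = 2.0
|y|^q = 2.7547^2.0 = 7.5884
f*(2.7547) = 7.5884 / 2.0 = 3.7942


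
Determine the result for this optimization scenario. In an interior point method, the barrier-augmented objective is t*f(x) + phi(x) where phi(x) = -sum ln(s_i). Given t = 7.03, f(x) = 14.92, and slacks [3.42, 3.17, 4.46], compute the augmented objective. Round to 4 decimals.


Step 1: Compute log-barrier.
ln values: [1.2296, 1.1537, 1.4951]
phi = -(1.2296 + 1.1537 + 1.4951) = -3.8785
Step 2: Compute augmented objective.
t*f(x) = 7.03*14.92 = 104.8876
Total = 104.8876 - 3.8785 = 101.0091


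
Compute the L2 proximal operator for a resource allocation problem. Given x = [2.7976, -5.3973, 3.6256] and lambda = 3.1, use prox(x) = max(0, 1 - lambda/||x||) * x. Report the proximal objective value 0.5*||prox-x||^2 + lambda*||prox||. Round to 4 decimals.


Step 1: Compute ||x||.
||x|| = 7.0783
Step 2: Compute scaling factor.
scale = max(0, 1 - 3.1/7.0783) = 0.562
Step 3: prox(x) = [1.5724, -3.0335, 2.0377]
||prox(x)|| = 3.9783
Step 4: Proximal objective.
0.5*||prox-x||^2 = 4.805
lambda*||prox|| = 12.3327
Total = 17.1377


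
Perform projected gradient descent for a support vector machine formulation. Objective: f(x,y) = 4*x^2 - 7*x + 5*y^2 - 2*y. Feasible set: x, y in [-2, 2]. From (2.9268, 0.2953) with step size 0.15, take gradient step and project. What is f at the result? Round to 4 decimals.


Step 1: Compute gradient at (2.9268, 0.2953).
grad_x = 2*4*2.9268 - 7 = 16.4144
grad_y = 2*5*0.2953 - 2 = 0.953
Step 2: Gradient step.
x_raw = 2.9268 - 0.15*16.4144 = 0.4646
y_raw = 0.2953 - 0.15*0.953 = 0.1524
Step 3: Project onto [-2, 2].
x_proj = clip(0.4646) = 0.4646
y_proj = clip(0.1524) = 0.1524
Step 4: Evaluate f.
f(0.4646, 0.1524) = -2.5776


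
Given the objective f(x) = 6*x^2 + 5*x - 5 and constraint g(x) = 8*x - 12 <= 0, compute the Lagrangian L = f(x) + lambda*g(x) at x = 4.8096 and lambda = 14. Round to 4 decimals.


Step 1: Evaluate f(x).
f(4.8096) = 6*4.8096^2 + 5*4.8096 - 5 = 157.8415
Step 2: Evaluate g(x).
g(4.8096) = 8*4.8096 - 12 = 26.4768
Step 3: Compute Lagrangian.
L = 157.8415 + 14*26.4768 = 528.5167


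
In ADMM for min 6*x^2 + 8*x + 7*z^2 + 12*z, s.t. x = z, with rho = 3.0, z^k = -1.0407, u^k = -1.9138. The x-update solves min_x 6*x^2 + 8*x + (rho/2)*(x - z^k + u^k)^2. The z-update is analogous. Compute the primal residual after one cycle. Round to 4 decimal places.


ADMM iteration with rho = 3.0, z^k = -1.0407, u^k = -1.9138
Step 1: x-update.
Minimize 6*x^2 + 8*x + (3.0/2)*(x + 1.0407 - 1.9138)^2
FOC: (2*6 + 3.0)*x = -8 + 3.0*(-1.0407 + 1.9138)
x^{k+1} = -0.3587
Step 2: z-update.
Minimize 7*z^2 + 12*z + (3.0/2)*(-0.3587 - z - 1.9138)^2
FOC: (2*7 + 3.0)*z = -12 + 3.0*(-0.3587 - 1.9138)
z^{k+1} = -1.1069
Step 3: u-update.
u^{k+1} = -1.9138 - 0.3587 + 1.1069 = -1.1656
Step 4: Primal residual = |-0.3587 + 1.1069| = 0.7482


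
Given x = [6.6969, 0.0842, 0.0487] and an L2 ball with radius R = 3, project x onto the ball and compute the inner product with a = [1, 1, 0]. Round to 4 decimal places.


Step 1: Compute ||x|| (intermediates to 6 decimals).
||x|| = sqrt(6.6969^2 + 0.0842^2 + 0.0487^2) = 6.697606
Step 2: Project.
Since ||x|| > R, scale = R/||x|| = 3/6.697606 = 0.447921, proj(x) = scale * x
proj(x) = [2.999682, 0.037715, 0.021814]
Step 3: Dot product.
a^T * proj(x) = 1*2.999682 + 1*0.037715 + 0*0.021814 = 3.0374


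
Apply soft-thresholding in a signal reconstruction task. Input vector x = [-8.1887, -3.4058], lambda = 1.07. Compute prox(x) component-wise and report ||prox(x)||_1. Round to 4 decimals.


Soft-thresholding with lambda = 1.07:
prox(-8.1887) = sign(-8.1887)*max(|-8.1887| - 1.07, 0) = -7.1187
prox(-3.4058) = sign(-3.4058)*max(|-3.4058| - 1.07, 0) = -2.3358
prox(x) = [-7.1187, -2.3358]
||prox(x)||_1 = 7.1187 + 2.3358 = 9.4545


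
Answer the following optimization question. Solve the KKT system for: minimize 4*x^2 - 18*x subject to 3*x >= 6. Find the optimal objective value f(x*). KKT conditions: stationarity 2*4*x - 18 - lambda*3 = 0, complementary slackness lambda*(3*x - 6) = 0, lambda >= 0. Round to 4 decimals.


Step 1: Try lambda = 0 (constraint inactive).
Stationarity: 2*4*x - 18 = 0
x* = 18/(2*4) = 2.25
Check constraint: 3*2.25 = 6.75 >= 6 -- satisfied.
Step 2: Compute optimal value.
f(x*) = 4*2.25^2 - 18*2.25 = -20.25


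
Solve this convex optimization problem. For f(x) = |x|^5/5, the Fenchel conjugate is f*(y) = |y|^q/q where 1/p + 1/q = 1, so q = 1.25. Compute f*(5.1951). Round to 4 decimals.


The conjugate exponent q satisfies 1/p + 1/q = 1.
p = 5, so q = 5/(5 - 1) = 1.25
|y|^q = 5.1951^1.25 = 7.8432
f*(5.1951) = 7.8432 / 1.25 = 6.2745


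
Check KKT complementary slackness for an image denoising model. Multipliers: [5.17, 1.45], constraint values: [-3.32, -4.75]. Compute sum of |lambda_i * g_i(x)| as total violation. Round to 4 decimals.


KKT complementary slackness check:
lambda_1 * g_1 = 5.17 * -3.32 = -17.1644
lambda_2 * g_2 = 1.45 * -4.75 = -6.8875
Total violation = 17.1644 + 6.8875 = 24.0519


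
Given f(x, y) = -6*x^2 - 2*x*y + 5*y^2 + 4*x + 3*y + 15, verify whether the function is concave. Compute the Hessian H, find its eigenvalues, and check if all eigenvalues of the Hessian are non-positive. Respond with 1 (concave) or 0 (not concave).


The Hessian of f(x,y) = -6*x^2 - 2*x*y + 5*y^2 + 4*x + 3*y + 15 is:
H = [[-12, -2], [-2, 10]]
Trace = -12 + 10 = -2
Determinant = -12*10 - (-2)^2 = -124
Discriminant = (-2)^2 - 4*-124 = 500.0
Eigenvalues: lambda_1 = -12.1803, lambda_2 = 10.1803
The function is not concave.

0


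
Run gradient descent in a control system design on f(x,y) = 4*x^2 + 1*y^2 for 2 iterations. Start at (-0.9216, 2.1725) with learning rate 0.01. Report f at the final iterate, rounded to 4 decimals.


Gradient descent on f(x,y) = 4*x^2 + 1*y^2.
Starting point: (-0.9216, 2.1725), alpha = 0.01
Step 1: grad_x = 2*4*-0.9216 = -7.3728, grad_y = 2*1*2.1725 = 4.345
  x_1 = -0.9216 - 0.01*-7.3728 = -0.8479
  y_1 = 2.1725 - 0.01*4.345 = 2.1291
Step 2: grad_x = 2*4*-0.8479 = -6.783, grad_y = 2*1*2.1291 = 4.2581
  x_2 = -0.8479 - 0.01*-6.783 = -0.78
  y_2 = 2.1291 - 0.01*4.2581 = 2.0865
f(-0.78, 2.0865) = 4*(-0.78)^2 + 1*2.0865^2 = 6.7872


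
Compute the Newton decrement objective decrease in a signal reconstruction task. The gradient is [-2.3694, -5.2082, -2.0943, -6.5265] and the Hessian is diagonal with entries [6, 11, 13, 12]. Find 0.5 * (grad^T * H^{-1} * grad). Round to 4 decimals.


Step 1: H is diagonal, so H^(-1) * g = [-0.3949, -0.4735, -0.1611, -0.5439].
Step 2: g^T H^(-1) g = sum_i g_i^2 / H_ii
  = (-2.3694)^2/6 + (-5.2082)^2/11 + (-2.0943)^2/13 + (-6.5265)^2/12
  = 0.9357 + 2.4659 + 0.3374 + 3.5496 = 7.2886
Step 3: Objective decrease = 0.5 * g^T H^(-1) g = 3.6443


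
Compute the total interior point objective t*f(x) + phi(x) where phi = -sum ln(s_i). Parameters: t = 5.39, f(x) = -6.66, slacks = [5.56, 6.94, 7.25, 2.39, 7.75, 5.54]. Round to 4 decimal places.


Step 1: Compute log-barrier.
ln values: [1.7156, 1.9373, 1.981, 0.8713, 2.0477, 1.712]
phi = -(1.7156 + 1.9373 + 1.981 + 0.8713 + 2.0477 + 1.712) = -10.2649
Step 2: Compute augmented objective.
t*f(x) = 5.39*-6.66 = -35.8974
Total = -35.8974 - 10.2649 = -46.1623


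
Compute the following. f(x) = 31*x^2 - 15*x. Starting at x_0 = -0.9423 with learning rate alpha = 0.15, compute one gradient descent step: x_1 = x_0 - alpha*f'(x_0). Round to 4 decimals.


We compute the gradient at x_0 and apply the update.
f'(x) = 62*x - 15
f'(-0.9423) = 62*-0.9423 - 15 = -73.4226
x_1 = -0.9423 - 0.15*-73.4226 = 10.0711


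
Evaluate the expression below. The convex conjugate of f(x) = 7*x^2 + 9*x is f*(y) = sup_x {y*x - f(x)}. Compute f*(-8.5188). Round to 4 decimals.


f*(y) = sup_x {y*x - a*x^2 - b*x} = sup_x {(y-b)*x - a*x^2}
FOC: (y - b) - 2a*x = 0 => x* = (y - b)/(2a)
x* = (-8.5188 - 9)/(2*7) = -1.2513
f*(-8.5188) = (y-b)^2/(4a) = (-8.5188 - 9)^2/(4*7)
= 306.9084/28 = 10.961


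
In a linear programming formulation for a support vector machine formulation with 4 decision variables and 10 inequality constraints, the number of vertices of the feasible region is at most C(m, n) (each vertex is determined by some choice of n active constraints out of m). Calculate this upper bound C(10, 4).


Each vertex corresponds to some choice of n active constraints out of m, so the number of vertices is at most C(m, n) = m! / (n!(m-n)!).
m = 10, n = 4
Numerator: 10 * 9 * 8 * 7
Denominator: 4! = 24
C(10, 4) = 210


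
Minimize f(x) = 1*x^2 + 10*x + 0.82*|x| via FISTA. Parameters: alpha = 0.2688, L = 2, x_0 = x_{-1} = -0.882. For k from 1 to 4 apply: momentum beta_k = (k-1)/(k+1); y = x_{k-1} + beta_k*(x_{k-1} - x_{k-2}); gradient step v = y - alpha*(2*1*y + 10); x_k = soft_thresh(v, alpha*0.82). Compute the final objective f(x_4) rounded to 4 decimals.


FISTA on f(x) = 1*x^2 + 10*x + 0.82*|x|
L = 2, alpha = 0.2688
Iteration 1: beta = 0.0, y = -0.882 + 0.0*(-0.882 + 0.882) = -0.882
  grad(y) = 8.236, v = y - alpha*grad = -3.0958
  prox(v) = soft_thresh(-3.0958, 0.2204) = -2.8754
Iteration 2: beta = 0.3333, y = -2.8754 + 0.3333*(-2.8754 + 0.882) = -3.5399
  grad(y) = 2.9202, v = y - alpha*grad = -4.3248
  prox(v) = soft_thresh(-4.3248, 0.2204) = -4.1044
Iteration 3: beta = 0.5, y = -4.1044 + 0.5*(-4.1044 + 2.8754) = -4.7189
  grad(y) = 0.5621, v = y - alpha*grad = -4.87
  prox(v) = soft_thresh(-4.87, 0.2204) = -4.6496
Iteration 4: beta = 0.6, y = -4.6496 + 0.6*(-4.6496 + 4.1044) = -4.9767
  grad(y) = 0.0465, v = y - alpha*grad = -4.9892
  prox(v) = soft_thresh(-4.9892, 0.2204) = -4.7688
f(x_4) = 1*(-4.7688)^2 + 10*(-4.7688) + 0.82*|-4.7688| = -21.0361


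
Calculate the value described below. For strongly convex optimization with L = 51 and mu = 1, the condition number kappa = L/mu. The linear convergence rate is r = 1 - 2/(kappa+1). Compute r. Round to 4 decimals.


Step 1: Compute the condition number.
kappa = L/mu = 51/1 = 51.0
Step 2: Compute the convergence rate.
r = 1 - 2/(kappa + 1) = 1 - 2*mu/(L + mu) = (L - mu)/(L + mu) = 50/52 = 0.9615


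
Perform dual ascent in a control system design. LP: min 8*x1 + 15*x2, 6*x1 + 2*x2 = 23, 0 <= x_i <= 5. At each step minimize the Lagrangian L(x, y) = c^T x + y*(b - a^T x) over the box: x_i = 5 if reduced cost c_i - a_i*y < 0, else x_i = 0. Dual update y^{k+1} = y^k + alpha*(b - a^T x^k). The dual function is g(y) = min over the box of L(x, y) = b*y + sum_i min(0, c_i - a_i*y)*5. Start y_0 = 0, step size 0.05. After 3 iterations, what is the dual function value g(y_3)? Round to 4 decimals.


Dual ascent for LP: min 8*x1 + 15*x2, 6*x1 + 2*x2 = 23, 0 <= x_i <= 5
Step 1: y^k = 0.0, reduced costs: (8.0, 15.0)
  x^k = (0.0, 0.0), subgradient = b - a^T x = 23.0
  y^{k+1} = 0.0 + 0.05*23.0 = 1.15
Step 2: y^k = 1.15, reduced costs: (1.1, 12.7)
  x^k = (0.0, 0.0), subgradient = b - a^T x = 23.0
  y^{k+1} = 1.15 + 0.05*23.0 = 2.3
Step 3: y^k = 2.3, reduced costs: (-5.8, 10.4)
  x^k = (5.0, 0.0), subgradient = b - a^T x = -7.0
  y^{k+1} = 2.3 + 0.05*-7.0 = 1.95
Dual objective at y_3 = 1.95: reduced costs (-3.7, 11.1), box minimizer x = (5.0, 0.0)
g(y_3) = b*y + (c1 - a1*y)*x1 + (c2 - a2*y)*x2 = 23*1.95 + (-3.7)*5.0 + 11.1*0.0 = 44.85 - 18.5 + 0.0 = 26.35


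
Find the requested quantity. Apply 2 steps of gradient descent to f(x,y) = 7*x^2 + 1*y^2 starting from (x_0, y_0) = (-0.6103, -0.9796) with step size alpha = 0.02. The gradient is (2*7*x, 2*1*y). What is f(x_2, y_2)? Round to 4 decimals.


Gradient descent on f(x,y) = 7*x^2 + 1*y^2.
Starting point: (-0.6103, -0.9796), alpha = 0.02
Step 1: grad_x = 2*7*-0.6103 = -8.5442, grad_y = 2*1*-0.9796 = -1.9592
  x_1 = -0.6103 - 0.02*-8.5442 = -0.4394
  y_1 = -0.9796 - 0.02*-1.9592 = -0.9404
Step 2: grad_x = 2*7*-0.4394 = -6.1518, grad_y = 2*1*-0.9404 = -1.8808
  x_2 = -0.4394 - 0.02*-6.1518 = -0.3164
  y_2 = -0.9404 - 0.02*-1.8808 = -0.9028
f(-0.3164, -0.9028) = 7*(-0.3164)^2 + 1*(-0.9028)^2 = 1.5157


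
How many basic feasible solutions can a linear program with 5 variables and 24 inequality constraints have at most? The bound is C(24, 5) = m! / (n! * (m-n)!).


Each vertex corresponds to some choice of n active constraints out of m, so the number of vertices is at most C(m, n) = m! / (n!(m-n)!).
m = 24, n = 5
Numerator: 24 * 23 * 22 * 21 * 20
Denominator: 5! = 120
C(24, 5) = 42504


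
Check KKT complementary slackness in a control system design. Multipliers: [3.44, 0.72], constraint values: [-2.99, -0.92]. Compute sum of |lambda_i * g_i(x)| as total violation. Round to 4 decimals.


KKT complementary slackness check:
lambda_1 * g_1 = 3.44 * -2.99 = -10.2856
lambda_2 * g_2 = 0.72 * -0.92 = -0.6624
Total violation = 10.2856 + 0.6624 = 10.948


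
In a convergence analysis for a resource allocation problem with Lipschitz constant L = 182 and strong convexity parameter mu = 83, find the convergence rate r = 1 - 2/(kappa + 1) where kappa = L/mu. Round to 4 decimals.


Step 1: Compute the condition number.
kappa = L/mu = 182/83 = 2.1928
Step 2: Compute the convergence rate.
r = 1 - 2/(kappa + 1) = 1 - 2*mu/(L + mu) = (L - mu)/(L + mu) = 99/265 = 0.3736


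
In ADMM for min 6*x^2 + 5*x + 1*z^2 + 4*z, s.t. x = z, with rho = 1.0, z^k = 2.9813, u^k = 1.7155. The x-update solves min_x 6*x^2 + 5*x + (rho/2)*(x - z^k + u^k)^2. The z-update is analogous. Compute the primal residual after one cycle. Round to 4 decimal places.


ADMM iteration with rho = 1.0, z^k = 2.9813, u^k = 1.7155
Step 1: x-update.
Minimize 6*x^2 + 5*x + (1.0/2)*(x - 2.9813 + 1.7155)^2
FOC: (2*6 + 1.0)*x = -5 + 1.0*(2.9813 - 1.7155)
x^{k+1} = -0.2872
Step 2: z-update.
Minimize 1*z^2 + 4*z + (1.0/2)*(-0.2872 - z + 1.7155)^2
FOC: (2*1 + 1.0)*z = -4 + 1.0*(-0.2872 + 1.7155)
z^{k+1} = -0.8572
Step 3: u-update.
u^{k+1} = 1.7155 - 0.2872 + 0.8572 = 2.2855
Step 4: Primal residual = |-0.2872 + 0.8572| = 0.57


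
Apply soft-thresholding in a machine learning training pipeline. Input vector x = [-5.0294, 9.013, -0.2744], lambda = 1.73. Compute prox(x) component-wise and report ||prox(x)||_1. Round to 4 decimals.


Soft-thresholding with lambda = 1.73:
prox(-5.0294) = sign(-5.0294)*max(|-5.0294| - 1.73, 0) = -3.2994
prox(9.013) = sign(9.013)*max(|9.013| - 1.73, 0) = 7.283
prox(-0.2744) = sign(-0.2744)*max(|-0.2744| - 1.73, 0) = 0.0
prox(x) = [-3.2994, 7.283, 0.0]
||prox(x)||_1 = 3.2994 + 7.283 + 0.0 = 10.5824


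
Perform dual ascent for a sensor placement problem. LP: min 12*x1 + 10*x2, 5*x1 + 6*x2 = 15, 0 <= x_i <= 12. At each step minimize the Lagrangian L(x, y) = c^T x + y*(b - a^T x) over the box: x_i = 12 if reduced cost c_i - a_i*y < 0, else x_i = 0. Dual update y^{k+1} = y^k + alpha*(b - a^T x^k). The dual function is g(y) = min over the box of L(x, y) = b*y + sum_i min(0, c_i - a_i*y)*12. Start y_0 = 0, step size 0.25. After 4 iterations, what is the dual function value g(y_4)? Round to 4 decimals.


Dual ascent for LP: min 12*x1 + 10*x2, 5*x1 + 6*x2 = 15, 0 <= x_i <= 12
Step 1: y^k = 0.0, reduced costs: (12.0, 10.0)
  x^k = (0.0, 0.0), subgradient = b - a^T x = 15.0
  y^{k+1} = 0.0 + 0.25*15.0 = 3.75
Step 2: y^k = 3.75, reduced costs: (-6.75, -12.5)
  x^k = (12.0, 12.0), subgradient = b - a^T x = -117.0
  y^{k+1} = 3.75 + 0.25*-117.0 = -25.5
Step 3: y^k = -25.5, reduced costs: (139.5, 163.0)
  x^k = (0.0, 0.0), subgradient = b - a^T x = 15.0
  y^{k+1} = -25.5 + 0.25*15.0 = -21.75
Step 4: y^k = -21.75, reduced costs: (120.75, 140.5)
  x^k = (0.0, 0.0), subgradient = b - a^T x = 15.0
  y^{k+1} = -21.75 + 0.25*15.0 = -18.0
Dual objective at y_4 = -18.0: reduced costs (102.0, 118.0), box minimizer x = (0.0, 0.0)
g(y_4) = b*y + (c1 - a1*y)*x1 + (c2 - a2*y)*x2 = 15*(-18.0) + 102.0*0.0 + 118.0*0.0 = -270.0 + 0.0 + 0.0 = -270.0


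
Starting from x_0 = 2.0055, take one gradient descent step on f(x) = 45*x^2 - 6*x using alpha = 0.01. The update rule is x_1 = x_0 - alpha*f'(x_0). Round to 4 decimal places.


We compute the gradient at x_0 and apply the update.
f'(x) = 90*x - 6
f'(2.0055) = 90*2.0055 - 6 = 174.495
x_1 = 2.0055 - 0.01*174.495 = 0.2606


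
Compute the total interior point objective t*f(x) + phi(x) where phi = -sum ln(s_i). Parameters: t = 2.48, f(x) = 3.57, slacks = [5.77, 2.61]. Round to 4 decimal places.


Step 1: Compute log-barrier.
ln values: [1.7527, 0.9594]
phi = -(1.7527 + 0.9594) = -2.712
Step 2: Compute augmented objective.
t*f(x) = 2.48*3.57 = 8.8536
Total = 8.8536 - 2.712 = 6.1416


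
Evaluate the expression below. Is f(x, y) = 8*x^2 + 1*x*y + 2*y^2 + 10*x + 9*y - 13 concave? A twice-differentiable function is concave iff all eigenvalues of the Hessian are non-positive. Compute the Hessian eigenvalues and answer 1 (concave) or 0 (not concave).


The Hessian of f(x,y) = 8*x^2 + 1*x*y + 2*y^2 + 10*x + 9*y - 13 is:
H = [[16, 1], [1, 4]]
Trace = 16 + 4 = 20
Determinant = 16*4 - (1)^2 = 63
Discriminant = (20)^2 - 4*63 = 148.0
Eigenvalues: lambda_1 = 3.9172, lambda_2 = 16.0828
The function is not concave.

0


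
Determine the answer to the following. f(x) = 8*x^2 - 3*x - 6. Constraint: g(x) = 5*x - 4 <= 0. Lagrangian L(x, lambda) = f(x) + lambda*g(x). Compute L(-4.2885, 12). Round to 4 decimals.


Step 1: Evaluate f(x).
f(-4.2885) = 8*(-4.2885)^2 - 3*(-4.2885) - 6 = 153.9954
Step 2: Evaluate g(x).
g(-4.2885) = 5*-4.2885 - 4 = -25.4425
Step 3: Compute Lagrangian.
L = 153.9954 + 12*-25.4425 = -151.3146


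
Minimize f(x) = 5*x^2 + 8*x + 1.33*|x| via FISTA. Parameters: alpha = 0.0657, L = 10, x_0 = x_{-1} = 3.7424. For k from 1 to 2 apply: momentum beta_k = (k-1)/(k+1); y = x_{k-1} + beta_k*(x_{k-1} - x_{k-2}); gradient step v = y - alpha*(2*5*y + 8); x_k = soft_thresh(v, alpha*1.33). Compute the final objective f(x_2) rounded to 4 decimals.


FISTA on f(x) = 5*x^2 + 8*x + 1.33*|x|
L = 10, alpha = 0.0657
Iteration 1: beta = 0.0, y = 3.7424 + 0.0*(3.7424 - 3.7424) = 3.7424
  grad(y) = 45.424, v = y - alpha*grad = 0.758
  prox(v) = soft_thresh(0.758, 0.0874) = 0.6707
Iteration 2: beta = 0.3333, y = 0.6707 + 0.3333*(0.6707 - 3.7424) = -0.3533
  grad(y) = 4.4675, v = y - alpha*grad = -0.6468
  prox(v) = soft_thresh(-0.6468, 0.0874) = -0.5594
f(x_2) = 5*(-0.5594)^2 + 8*(-0.5594) + 1.33*|-0.5594| = -2.1665


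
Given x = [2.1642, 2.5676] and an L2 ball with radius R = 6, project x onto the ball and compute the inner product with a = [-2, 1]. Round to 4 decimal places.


Step 1: Compute ||x|| (intermediates to 6 decimals).
||x|| = sqrt(2.1642^2 + 2.5676^2) = 3.358025
Step 2: Project.
Since ||x|| <= R, proj = x (no scaling needed).
proj(x) = [2.1642, 2.5676]
Step 3: Dot product.
a^T * proj(x) = -2*2.1642 + 1*2.5676 = -1.7608


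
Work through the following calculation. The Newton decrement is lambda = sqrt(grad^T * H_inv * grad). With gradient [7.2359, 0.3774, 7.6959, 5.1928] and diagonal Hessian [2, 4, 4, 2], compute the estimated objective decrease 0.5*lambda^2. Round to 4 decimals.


Step 1: H is diagonal, so H^(-1) * g = [3.618, 0.0944, 1.924, 2.5964].
Step 2: g^T H^(-1) g = sum_i g_i^2 / H_ii
  = (7.2359)^2/2 + (0.3774)^2/4 + (7.6959)^2/4 + (5.1928)^2/2
  = 26.1791 + 0.0356 + 14.8067 + 13.4826 = 54.504
Step 3: Objective decrease = 0.5 * g^T H^(-1) g = 27.252


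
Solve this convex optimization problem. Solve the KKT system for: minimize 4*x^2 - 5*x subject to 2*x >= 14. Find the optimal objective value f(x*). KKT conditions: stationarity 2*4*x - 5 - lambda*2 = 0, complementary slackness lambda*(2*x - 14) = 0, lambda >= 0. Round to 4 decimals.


Step 1: Try lambda = 0 (constraint inactive).
x_unc = 5/(2*4) = 0.625
Check: 2*0.625 = 1.25 < 14 -- violated!
Step 2: Constraint must be active: 2*x = 14
x* = 14/2 = 7.0
lambda = (2*4*7.0 - 5)/2 = 25.5
Step 3: Compute optimal value.
f(x*) = 4*7.0^2 - 5*7.0 = 161.0


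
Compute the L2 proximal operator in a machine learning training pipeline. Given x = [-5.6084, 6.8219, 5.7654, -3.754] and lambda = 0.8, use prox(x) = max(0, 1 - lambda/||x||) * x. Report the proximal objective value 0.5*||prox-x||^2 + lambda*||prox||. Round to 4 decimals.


Step 1: Compute ||x||.
||x|| = 11.1949
Step 2: Compute scaling factor.
scale = max(0, 1 - 0.8/11.1949) = 0.9285
Step 3: prox(x) = [-5.2076, 6.3344, 5.3534, -3.4857]
||prox(x)|| = 10.3949
Step 4: Proximal objective.
0.5*||prox-x||^2 = 0.32
lambda*||prox|| = 8.3159
Total = 8.6359


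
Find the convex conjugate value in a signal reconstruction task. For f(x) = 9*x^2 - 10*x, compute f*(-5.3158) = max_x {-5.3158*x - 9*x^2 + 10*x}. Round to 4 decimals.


f*(y) = sup_x {y*x - a*x^2 - b*x} = sup_x {(y-b)*x - a*x^2}
FOC: (y - b) - 2a*x = 0 => x* = (y - b)/(2a)
x* = (-5.3158 + 10)/(2*9) = 0.2602
f*(-5.3158) = (y-b)^2/(4a) = (-5.3158 + 10)^2/(4*9)
= 21.9417/36 = 0.6095


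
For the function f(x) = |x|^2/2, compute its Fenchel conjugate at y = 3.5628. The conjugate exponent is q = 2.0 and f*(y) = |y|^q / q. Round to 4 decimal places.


The conjugate exponent q satisfies 1/p + 1/q = 1.
p = 2, so q = 2/(2 - 1) = 2.0
|y|^q = 3.5628^2.0 = 12.6935
f*(3.5628) = 12.6935 / 2.0 = 6.3468


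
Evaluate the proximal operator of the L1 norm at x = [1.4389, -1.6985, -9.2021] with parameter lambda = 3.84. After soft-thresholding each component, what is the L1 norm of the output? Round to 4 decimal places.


Soft-thresholding with lambda = 3.84:
prox(1.4389) = sign(1.4389)*max(|1.4389| - 3.84, 0) = 0.0
prox(-1.6985) = sign(-1.6985)*max(|-1.6985| - 3.84, 0) = 0.0
prox(-9.2021) = sign(-9.2021)*max(|-9.2021| - 3.84, 0) = -5.3621
prox(x) = [0.0, 0.0, -5.3621]
||prox(x)||_1 = 0.0 + 0.0 + 5.3621 = 5.3621


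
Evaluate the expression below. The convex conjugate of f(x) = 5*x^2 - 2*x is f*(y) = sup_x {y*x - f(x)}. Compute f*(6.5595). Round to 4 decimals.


f*(y) = sup_x {y*x - a*x^2 - b*x} = sup_x {(y-b)*x - a*x^2}
FOC: (y - b) - 2a*x = 0 => x* = (y - b)/(2a)
x* = (6.5595 + 2)/(2*5) = 0.856
f*(6.5595) = (y-b)^2/(4a) = (6.5595 + 2)^2/(4*5)
= 73.265/20 = 3.6633


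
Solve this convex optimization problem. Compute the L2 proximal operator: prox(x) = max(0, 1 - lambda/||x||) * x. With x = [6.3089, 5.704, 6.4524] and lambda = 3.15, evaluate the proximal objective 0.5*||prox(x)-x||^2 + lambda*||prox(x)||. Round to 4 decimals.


Step 1: Compute ||x||.
||x|| = 10.6757
Step 2: Compute scaling factor.
scale = max(0, 1 - 3.15/10.6757) = 0.7049
Step 3: prox(x) = [4.4474, 4.021, 4.5485]
||prox(x)|| = 7.5257
Step 4: Proximal objective.
0.5*||prox-x||^2 = 4.9613
lambda*||prox|| = 23.706
Total = 28.6673


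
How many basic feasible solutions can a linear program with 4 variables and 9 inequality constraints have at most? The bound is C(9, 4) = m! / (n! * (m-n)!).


Each vertex corresponds to some choice of n active constraints out of m, so the number of vertices is at most C(m, n) = m! / (n!(m-n)!).
m = 9, n = 4
Numerator: 9 * 8 * 7 * 6
Denominator: 4! = 24
C(9, 4) = 126


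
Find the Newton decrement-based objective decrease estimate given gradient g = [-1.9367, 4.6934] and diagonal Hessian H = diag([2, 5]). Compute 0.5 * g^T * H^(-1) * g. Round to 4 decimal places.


Step 1: H is diagonal, so H^(-1) * g = [-0.9684, 0.9387].
Step 2: g^T H^(-1) g = sum_i g_i^2 / H_ii
  = (-1.9367)^2/2 + (4.6934)^2/5
  = 1.8754 + 4.4056 = 6.281
Step 3: Objective decrease = 0.5 * g^T H^(-1) g = 3.1405


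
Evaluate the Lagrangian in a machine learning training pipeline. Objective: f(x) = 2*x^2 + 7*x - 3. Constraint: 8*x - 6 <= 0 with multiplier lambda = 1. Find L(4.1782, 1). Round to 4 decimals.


Step 1: Evaluate f(x).
f(4.1782) = 2*4.1782^2 + 7*4.1782 - 3 = 61.1621
Step 2: Evaluate g(x).
g(4.1782) = 8*4.1782 - 6 = 27.4256
Step 3: Compute Lagrangian.
L = 61.1621 + 1*27.4256 = 88.5877


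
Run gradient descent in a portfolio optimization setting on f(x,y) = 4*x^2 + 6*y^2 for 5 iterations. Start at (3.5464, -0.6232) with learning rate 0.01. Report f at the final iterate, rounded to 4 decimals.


Gradient descent on f(x,y) = 4*x^2 + 6*y^2.
Starting point: (3.5464, -0.6232), alpha = 0.01
Step 1: grad_x = 2*4*3.5464 = 28.3712, grad_y = 2*6*-0.6232 = -7.4784
  x_1 = 3.5464 - 0.01*28.3712 = 3.2627
  y_1 = -0.6232 - 0.01*-7.4784 = -0.5484
Step 2: grad_x = 2*4*3.2627 = 26.1015, grad_y = 2*6*-0.5484 = -6.581
  x_2 = 3.2627 - 0.01*26.1015 = 3.0017
  y_2 = -0.5484 - 0.01*-6.581 = -0.4826
Step 3: grad_x = 2*4*3.0017 = 24.0134, grad_y = 2*6*-0.4826 = -5.7913
  x_3 = 3.0017 - 0.01*24.0134 = 2.7615
  y_3 = -0.4826 - 0.01*-5.7913 = -0.4247
Step 4: grad_x = 2*4*2.7615 = 22.0923, grad_y = 2*6*-0.4247 = -5.0963
  x_4 = 2.7615 - 0.01*22.0923 = 2.5406
  y_4 = -0.4247 - 0.01*-5.0963 = -0.3737
Step 5: grad_x = 2*4*2.5406 = 20.3249, grad_y = 2*6*-0.3737 = -4.4848
  x_5 = 2.5406 - 0.01*20.3249 = 2.3374
  y_5 = -0.3737 - 0.01*-4.4848 = -0.3289
f(2.3374, -0.3289) = 4*2.3374^2 + 6*(-0.3289)^2 = 22.5021


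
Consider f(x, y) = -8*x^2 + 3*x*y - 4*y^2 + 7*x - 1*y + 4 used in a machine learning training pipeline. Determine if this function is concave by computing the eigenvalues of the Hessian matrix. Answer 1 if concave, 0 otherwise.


The Hessian of f(x,y) = -8*x^2 + 3*x*y - 4*y^2 + 7*x - 1*y + 4 is:
H = [[-16, 3], [3, -8]]
Trace = -16 - 8 = -24
Determinant = -16*-8 - (3)^2 = 119
Discriminant = (-24)^2 - 4*119 = 100.0
Eigenvalues: lambda_1 = -17.0, lambda_2 = -7.0
The function is concave.

1


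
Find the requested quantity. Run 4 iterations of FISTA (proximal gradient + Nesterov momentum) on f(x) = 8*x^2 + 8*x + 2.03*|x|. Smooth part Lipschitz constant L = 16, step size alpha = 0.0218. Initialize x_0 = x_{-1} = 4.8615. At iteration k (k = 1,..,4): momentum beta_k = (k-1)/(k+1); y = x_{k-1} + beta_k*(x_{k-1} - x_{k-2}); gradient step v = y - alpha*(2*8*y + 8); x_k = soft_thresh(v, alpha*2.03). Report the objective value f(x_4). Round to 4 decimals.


FISTA on f(x) = 8*x^2 + 8*x + 2.03*|x|
L = 16, alpha = 0.0218
Iteration 1: beta = 0.0, y = 4.8615 + 0.0*(4.8615 - 4.8615) = 4.8615
  grad(y) = 85.784, v = y - alpha*grad = 2.9914
  prox(v) = soft_thresh(2.9914, 0.0443) = 2.9472
Iteration 2: beta = 0.3333, y = 2.9472 + 0.3333*(2.9472 - 4.8615) = 2.309
  grad(y) = 44.9446, v = y - alpha*grad = 1.3292
  prox(v) = soft_thresh(1.3292, 0.0443) = 1.285
Iteration 3: beta = 0.5, y = 1.285 + 0.5*(1.285 - 2.9472) = 0.4539
  grad(y) = 15.2626, v = y - alpha*grad = 0.1212
  prox(v) = soft_thresh(0.1212, 0.0443) = 0.0769
Iteration 4: beta = 0.6, y = 0.0769 + 0.6*(0.0769 - 1.285) = -0.6479
  grad(y) = -2.3664, v = y - alpha*grad = -0.5963
  prox(v) = soft_thresh(-0.5963, 0.0443) = -0.5521
f(x_4) = 8*(-0.5521)^2 + 8*(-0.5521) + 2.03*|-0.5521| = -0.8576


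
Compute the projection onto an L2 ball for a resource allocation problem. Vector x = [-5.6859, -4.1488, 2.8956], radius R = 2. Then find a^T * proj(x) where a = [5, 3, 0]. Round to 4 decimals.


Step 1: Compute ||x|| (intermediates to 6 decimals).
||x|| = sqrt((-5.6859)^2 + (-4.1488)^2 + 2.8956^2) = 7.610946
Step 2: Project.
Since ||x|| > R, scale = R/||x|| = 2/7.610946 = 0.262779, proj(x) = scale * x
proj(x) = [-1.494135, -1.090218, 0.760903]
Step 3: Dot product.
a^T * proj(x) = 5*(-1.494135) + 3*(-1.090218) + 0*0.760903 = -10.7413


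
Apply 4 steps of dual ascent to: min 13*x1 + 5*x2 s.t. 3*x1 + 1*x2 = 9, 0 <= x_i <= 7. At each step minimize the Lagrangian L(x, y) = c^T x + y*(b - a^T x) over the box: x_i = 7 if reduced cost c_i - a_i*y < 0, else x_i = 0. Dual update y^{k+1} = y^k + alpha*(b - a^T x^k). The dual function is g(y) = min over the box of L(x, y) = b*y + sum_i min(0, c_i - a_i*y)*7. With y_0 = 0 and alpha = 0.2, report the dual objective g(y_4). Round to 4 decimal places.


Dual ascent for LP: min 13*x1 + 5*x2, 3*x1 + 1*x2 = 9, 0 <= x_i <= 7
Step 1: y^k = 0.0, reduced costs: (13.0, 5.0)
  x^k = (0.0, 0.0), subgradient = b - a^T x = 9.0
  y^{k+1} = 0.0 + 0.2*9.0 = 1.8
Step 2: y^k = 1.8, reduced costs: (7.6, 3.2)
  x^k = (0.0, 0.0), subgradient = b - a^T x = 9.0
  y^{k+1} = 1.8 + 0.2*9.0 = 3.6
Step 3: y^k = 3.6, reduced costs: (2.2, 1.4)
  x^k = (0.0, 0.0), subgradient = b - a^T x = 9.0
  y^{k+1} = 3.6 + 0.2*9.0 = 5.4
Step 4: y^k = 5.4, reduced costs: (-3.2, -0.4)
  x^k = (7.0, 7.0), subgradient = b - a^T x = -19.0
  y^{k+1} = 5.4 + 0.2*-19.0 = 1.6
Dual objective at y_4 = 1.6: reduced costs (8.2, 3.4), box minimizer x = (0.0, 0.0)
g(y_4) = b*y + (c1 - a1*y)*x1 + (c2 - a2*y)*x2 = 9*1.6 + 8.2*0.0 + 3.4*0.0 = 14.4 + 0.0 + 0.0 = 14.4


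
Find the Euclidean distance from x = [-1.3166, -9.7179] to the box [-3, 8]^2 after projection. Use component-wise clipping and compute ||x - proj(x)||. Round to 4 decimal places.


Project each component onto [-3, 8].
clip(-1.3166) = -1.3166, clip(-9.7179) = -3.0
Projection = [-1.3166, -3.0]
Squared diffs: [0.0, 45.1302]
Distance = sqrt(45.1302) = 6.7179


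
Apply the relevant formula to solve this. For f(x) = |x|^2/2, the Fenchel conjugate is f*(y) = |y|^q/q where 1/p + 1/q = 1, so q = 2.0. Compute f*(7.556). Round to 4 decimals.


The conjugate exponent q satisfies 1/p + 1/q = 1.
p = 2, so q = 2/(2 - 1) = 2.0
|y|^q = 7.556^2.0 = 57.0931
f*(7.556) = 57.0931 / 2.0 = 28.5466
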